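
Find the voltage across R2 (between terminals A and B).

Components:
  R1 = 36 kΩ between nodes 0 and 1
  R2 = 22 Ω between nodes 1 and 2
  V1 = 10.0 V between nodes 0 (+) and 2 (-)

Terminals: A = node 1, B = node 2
R1 and R2 are in series across V1 (node 0 → node 1 → node 2), and the output A–B is taken across R2, so this is a voltage divider.
Series current: I = V1/(R1 + R2) = 10/(36000 + 22) = 10/36020 = 0.0002776 A
V_R2 = I × R2 = V1 × R2/(R1 + R2) = 10 × 22/36020 = 0.006107 V

Final answer: 0.006107 V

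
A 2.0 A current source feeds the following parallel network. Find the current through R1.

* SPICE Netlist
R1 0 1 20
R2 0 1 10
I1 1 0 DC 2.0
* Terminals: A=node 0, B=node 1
All resistors sit directly between nodes 0 and 1, so they are in parallel and share one voltage V; the full source current 2 A splits among them.
1/R_par = 1/20 + 1/10 = 0.15 S  =>  R_par = 6.667 Ω
V = I × R_par = 2 × 6.667 = 13.33 V
I_R1 = V/R1 = 13.33/20 = 0.6667 A

Final answer: 0.6667 A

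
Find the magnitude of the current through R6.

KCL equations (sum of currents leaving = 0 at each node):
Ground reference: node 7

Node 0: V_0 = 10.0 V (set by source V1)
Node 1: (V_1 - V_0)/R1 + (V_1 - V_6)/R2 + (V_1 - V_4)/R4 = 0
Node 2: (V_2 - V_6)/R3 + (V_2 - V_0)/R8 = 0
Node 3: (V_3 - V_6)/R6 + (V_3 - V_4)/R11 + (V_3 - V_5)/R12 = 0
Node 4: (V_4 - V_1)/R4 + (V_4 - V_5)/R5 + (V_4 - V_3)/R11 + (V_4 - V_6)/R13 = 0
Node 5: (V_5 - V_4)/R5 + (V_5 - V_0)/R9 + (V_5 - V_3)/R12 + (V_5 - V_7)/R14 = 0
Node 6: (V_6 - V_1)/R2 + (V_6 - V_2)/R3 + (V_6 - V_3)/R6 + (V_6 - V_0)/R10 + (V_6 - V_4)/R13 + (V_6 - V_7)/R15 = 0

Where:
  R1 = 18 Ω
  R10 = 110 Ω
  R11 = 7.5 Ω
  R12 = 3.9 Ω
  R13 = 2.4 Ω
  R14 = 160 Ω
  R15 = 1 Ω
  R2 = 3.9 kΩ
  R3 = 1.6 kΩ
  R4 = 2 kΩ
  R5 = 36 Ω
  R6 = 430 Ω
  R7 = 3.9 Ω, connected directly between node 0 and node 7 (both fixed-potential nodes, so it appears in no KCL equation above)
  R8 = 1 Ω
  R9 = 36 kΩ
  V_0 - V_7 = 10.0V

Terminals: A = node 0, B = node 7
Nodal analysis, taking node 7 as the 0 V reference.
Source V1 fixes V_0 = 10 V.
KCL at each unknown node (sum of currents leaving = 0; resistances in Ω):
  Node 1: (V_1 - 10)/18 + (V_1 - V_6)/3900 + (V_1 - V_4)/2000 = 0
  Node 2: (V_2 - V_6)/1600 + (V_2 - 10)/1 = 0
  Node 3: (V_3 - V_6)/430 + (V_3 - V_4)/7.5 + (V_3 - V_5)/3.9 = 0
  Node 4: (V_4 - V_1)/2000 + (V_4 - V_5)/36 + (V_4 - V_3)/7.5 + (V_4 - V_6)/2.4 = 0
  Node 5: (V_5 - V_4)/36 + (V_5 - 10)/36000 + (V_5 - V_3)/3.9 + (V_5 - 0)/160 = 0
  Node 6: (V_6 - V_1)/3900 + (V_6 - V_2)/1600 + (V_6 - V_3)/430 + (V_6 - 10)/110 + (V_6 - V_4)/2.4 + (V_6 - 0)/1 = 0
Collecting terms (coefficients in siemens):
  0.05631·V_1 - 0.0005·V_4 - 0.0002564·V_6 = 0.5556
  1.001·V_2 - 0.000625·V_6 = 10
  0.3921·V_3 - 0.1333·V_4 - 0.2564·V_5 - 0.002326·V_6 = 0
  0.5783·V_4 - 0.0005·V_1 - 0.1333·V_3 - 0.02778·V_5 - 0.4167·V_6 = 0
  0.2905·V_5 - 0.2564·V_3 - 0.02778·V_4 = 0.0002778
  1.429·V_6 - 0.0002564·V_1 - 0.000625·V_2 - 0.002326·V_3 - 0.4167·V_4 = 0.09091
Solving these 6 simultaneous equations (Gaussian elimination) gives:
  V_1 = 9.867 V, V_2 = 9.994 V, V_3 = 0.1113 V, V_4 = 0.1138 V
  V_5 = 0.1101 V, V_6 = 0.1031 V
I_R6 = (V_3 - V_6)/R6 = (0.1113 - 0.1031)/430 = 0.00001905 A
|I_R6| = 0.00001905 A

Final answer: |I_R6| = 1.905e-05 A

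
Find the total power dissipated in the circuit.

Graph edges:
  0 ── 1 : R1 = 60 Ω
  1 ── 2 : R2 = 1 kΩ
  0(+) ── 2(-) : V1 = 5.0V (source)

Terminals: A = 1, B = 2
Nodal analysis, taking node 2 as the 0 V reference.
Source V1 fixes V_0 = 5 V.
KCL at each unknown node (sum of currents leaving = 0; resistances in Ω):
  Node 1: (V_1 - 5)/60 + (V_1 - 0)/1000 = 0
Collecting terms: 0.01767 × V_1 = 0.08333  =>  V_1 = 4.717 V
Power in each resistor, P = (ΔV)²/R:
  P_R1 = (5 - 4.717)²/60 = 0.001335 W
  P_R2 = (4.717 - 0)²/1000 = 0.02225 W
P_total = P_R1 + P_R2 = 0.02358 W

Final answer: 0.02358 W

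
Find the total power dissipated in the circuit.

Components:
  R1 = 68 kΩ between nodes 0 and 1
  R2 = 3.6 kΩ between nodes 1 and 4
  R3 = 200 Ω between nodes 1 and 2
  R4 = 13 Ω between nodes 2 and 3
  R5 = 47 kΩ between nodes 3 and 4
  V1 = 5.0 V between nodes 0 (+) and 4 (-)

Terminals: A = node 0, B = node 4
Nodal analysis, taking node 4 as the 0 V reference.
Source V1 fixes V_0 = 5 V.
KCL at each unknown node (sum of currents leaving = 0; resistances in Ω):
  Node 1: (V_1 - 5)/68000 + (V_1 - 0)/3600 + (V_1 - V_2)/200 = 0
  Node 2: (V_2 - V_1)/200 + (V_2 - V_3)/13 = 0
  Node 3: (V_3 - V_2)/13 + (V_3 - 0)/47000 = 0
Collecting terms (coefficients in siemens):
  0.005292·V_1 - 0.005·V_2 = 0.00007353
  0.08192·V_2 - 0.005·V_1 - 0.07692·V_3 = 0
  0.07694·V_3 - 0.07692·V_2 = 0
Solving these 3 simultaneous equations (Gaussian elimination) gives:
  V_1 = 0.2344 V, V_2 = 0.2334 V, V_3 = 0.2334 V
Power in each resistor, P = (ΔV)²/R:
  P_R1 = (5 - 0.2344)²/68000 = 0.000334 W
  P_R2 = (0.2344 - 0)²/3600 = 0.00001526 W
  P_R3 = (0.2344 - 0.2334)²/200 = 0.000000004931 W
  P_R4 = (0.2334 - 0.2334)²/13 = 0.0000000003205 W
  P_R5 = (0.2334 - 0)²/47000 = 0.000001159 W
P_total = P_R1 + P_R2 + P_R3 + P_R4 + P_R5 = 0.0003504 W

Final answer: 0.0003504 W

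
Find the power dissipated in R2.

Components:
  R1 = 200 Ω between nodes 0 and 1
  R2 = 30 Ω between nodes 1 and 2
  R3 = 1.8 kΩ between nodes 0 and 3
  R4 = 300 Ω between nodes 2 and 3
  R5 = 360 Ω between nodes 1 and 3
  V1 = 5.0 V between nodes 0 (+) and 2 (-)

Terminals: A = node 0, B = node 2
Nodal analysis, taking node 2 as the 0 V reference.
Source V1 fixes V_0 = 5 V.
KCL at each unknown node (sum of currents leaving = 0; resistances in Ω):
  Node 1: (V_1 - 5)/200 + (V_1 - 0)/30 + (V_1 - V_3)/360 = 0
  Node 3: (V_3 - 5)/1800 + (V_3 - 0)/300 + (V_3 - V_1)/360 = 0
Collecting terms (coefficients in siemens):
  0.04111·V_1 - 0.002778·V_3 = 0.025
  0.006667·V_3 - 0.002778·V_1 = 0.002778
Determinant D = (0.04111)(0.006667) - (-0.002778)(-0.002778) = 0.0002664
V_1 = [(0.025)(0.006667) - (-0.002778)(0.002778)]/D = 0.6547 V
V_3 = [(0.04111)(0.002778) - (0.025)(-0.002778)]/D = 0.6895 V
I_R2 = (V_1 - V_2)/R2 = (0.6547 - 0)/30 = 0.02182 A
P_R2 = I_R2² × R2 = (0.02182)² × 30 = 0.01429 W

Final answer: 0.01429 W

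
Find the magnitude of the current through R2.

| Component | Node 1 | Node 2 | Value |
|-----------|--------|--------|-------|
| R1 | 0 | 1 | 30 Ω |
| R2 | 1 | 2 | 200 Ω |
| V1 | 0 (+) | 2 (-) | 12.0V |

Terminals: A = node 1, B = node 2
Nodal analysis, taking node 2 as the 0 V reference.
Source V1 fixes V_0 = 12 V.
KCL at each unknown node (sum of currents leaving = 0; resistances in Ω):
  Node 1: (V_1 - 12)/30 + (V_1 - 0)/200 = 0
Collecting terms: 0.03833 × V_1 = 0.4  =>  V_1 = 10.43 V
I_R2 = (V_1 - V_2)/R2 = (10.43 - 0)/200 = 0.05217 A
|I_R2| = 0.05217 A

Final answer: |I_R2| = 0.05217 A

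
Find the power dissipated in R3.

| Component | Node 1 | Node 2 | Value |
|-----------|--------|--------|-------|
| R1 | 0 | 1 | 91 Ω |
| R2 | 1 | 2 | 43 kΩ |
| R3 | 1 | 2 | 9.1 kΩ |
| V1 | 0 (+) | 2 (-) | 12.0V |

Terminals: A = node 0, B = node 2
Nodal analysis, taking node 2 as the 0 V reference.
Source V1 fixes V_0 = 12 V.
KCL at each unknown node (sum of currents leaving = 0; resistances in Ω):
  Node 1: (V_1 - 12)/91 + (V_1 - 0)/43000 + (V_1 - 0)/9100 = 0
Collecting terms: 0.01112 × V_1 = 0.1319  =>  V_1 = 11.86 V
I_R3 = (V_1 - V_2)/R3 = (11.86 - 0)/9100 = 0.001303 A
P_R3 = I_R3² × R3 = (0.001303)² × 9100 = 0.01545 W

Final answer: 0.01545 W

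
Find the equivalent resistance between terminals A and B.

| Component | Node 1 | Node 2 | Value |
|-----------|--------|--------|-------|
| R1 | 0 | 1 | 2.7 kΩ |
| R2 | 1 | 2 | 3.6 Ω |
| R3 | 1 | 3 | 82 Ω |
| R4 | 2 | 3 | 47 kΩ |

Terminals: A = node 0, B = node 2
Reduce the network between node 0 (A) and node 2 (B) by series/parallel combination:
  Rs1 = R3 + R4 (series, joined only at node 3) = 82 + 47000 = 47080 Ω
  Rp1 = R2 ‖ Rs1 (parallel, both between nodes 1 and 2) = 1/(1/3.6 + 1/47080) = 3.6 Ω
  Rs2 = R1 + Rp1 (series, joined only at node 1) = 2700 + 3.6 = 2704 Ω
R_eq = 2.704 kΩ

Final answer: 2.704 kΩ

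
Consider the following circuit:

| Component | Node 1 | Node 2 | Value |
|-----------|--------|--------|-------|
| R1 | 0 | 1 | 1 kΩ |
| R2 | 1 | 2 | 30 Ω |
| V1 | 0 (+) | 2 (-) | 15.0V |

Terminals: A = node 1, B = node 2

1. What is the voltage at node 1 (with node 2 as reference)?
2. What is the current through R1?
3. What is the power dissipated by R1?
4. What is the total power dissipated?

Nodal analysis, taking node 2 as the 0 V reference.
Source V1 fixes V_0 = 15 V.
KCL at each unknown node (sum of currents leaving = 0; resistances in Ω):
  Node 1: (V_1 - 15)/1000 + (V_1 - 0)/30 = 0
Collecting terms: 0.03433 × V_1 = 0.015  =>  V_1 = 0.4369 V
Part 1:
  Read off the nodal solution: V_1 = 0.4369 V
Part 2:
  I_R1 = (V_0 - V_1)/R1 = (15 - 0.4369)/1000 = 0.01456 A
  Magnitude: I_R1 = 0.01456 A
Part 3:
  I_R1 = (V_0 - V_1)/R1 = (15 - 0.4369)/1000 = 0.01456 A
  P_R1 = I_R1² × R1 = (0.01456)² × 1000 = 0.2121 W
Part 4:
  Power in each resistor, P = (ΔV)²/R:
    P_R1 = (15 - 0.4369)²/1000 = 0.2121 W
    P_R2 = (0.4369 - 0)²/30 = 0.006363 W
  P_total = P_R1 + P_R2 = 0.2184 W

Final answers:
1. V_1 = 0.4369 V
2. I_R1 = 0.01456 A
3. P_R1 = 0.2121 W
4. P_total = 0.2184 W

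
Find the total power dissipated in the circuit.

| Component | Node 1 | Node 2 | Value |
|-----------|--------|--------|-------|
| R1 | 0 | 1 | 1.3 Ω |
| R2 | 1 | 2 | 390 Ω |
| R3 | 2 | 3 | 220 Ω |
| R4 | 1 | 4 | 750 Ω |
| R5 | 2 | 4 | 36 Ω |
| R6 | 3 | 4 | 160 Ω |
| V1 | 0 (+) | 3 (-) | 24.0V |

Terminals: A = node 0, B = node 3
Nodal analysis, taking node 3 as the 0 V reference.
Source V1 fixes V_0 = 24 V.
KCL at each unknown node (sum of currents leaving = 0; resistances in Ω):
  Node 1: (V_1 - 24)/1.3 + (V_1 - V_2)/390 + (V_1 - V_4)/750 = 0
  Node 2: (V_2 - V_1)/390 + (V_2 - 0)/220 + (V_2 - V_4)/36 = 0
  Node 4: (V_4 - V_1)/750 + (V_4 - V_2)/36 + (V_4 - 0)/160 = 0
Collecting terms (coefficients in siemens):
  0.7731·V_1 - 0.002564·V_2 - 0.001333·V_4 = 18.46
  0.03489·V_2 - 0.002564·V_1 - 0.02778·V_4 = 0
  0.03536·V_4 - 0.001333·V_1 - 0.02778·V_2 = 0
Solving these 3 simultaneous equations (Gaussian elimination) gives:
  V_1 = 23.91 V, V_2 = 6.609 V, V_4 = 6.093 V
Power in each resistor, P = (ΔV)²/R:
  P_R1 = (24 - 23.91)²/1.3 = 0.006033 W
  P_R2 = (23.91 - 6.609)²/390 = 0.7676 W
  P_R3 = (6.609 - 0)²/220 = 0.1985 W
  P_R4 = (23.91 - 6.093)²/750 = 0.4233 W
  P_R5 = (6.609 - 6.093)²/36 = 0.007387 W
  P_R6 = (0 - 6.093)²/160 = 0.232 W
P_total = P_R1 + P_R2 + P_R3 + P_R4 + P_R5 + P_R6 = 1.635 W

Final answer: 1.635 W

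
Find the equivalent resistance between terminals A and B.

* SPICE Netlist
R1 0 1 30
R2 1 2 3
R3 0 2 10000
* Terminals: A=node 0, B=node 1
Reduce the network between node 0 (A) and node 1 (B) by series/parallel combination:
  Rs1 = R3 + R2 (series, joined only at node 2) = 10000 + 3 = 10000 Ω
  Rp1 = R1 ‖ Rs1 (parallel, both between nodes 0 and 1) = 1/(1/30 + 1/10000) = 29.91 Ω
R_eq = 29.91 Ω

Final answer: 29.91 Ω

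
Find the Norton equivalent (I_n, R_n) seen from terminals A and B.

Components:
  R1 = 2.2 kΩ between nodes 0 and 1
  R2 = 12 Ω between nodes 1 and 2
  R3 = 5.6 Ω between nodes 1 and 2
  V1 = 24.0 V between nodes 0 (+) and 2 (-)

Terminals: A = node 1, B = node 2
Find the Thévenin equivalent first; then I_n = V_th/R_th and R_n = R_th.
Step 1 — V_th is the open-circuit voltage V_A - V_B (nothing connected across the terminals).
Nodal analysis, taking node 2 as the 0 V reference.
Source V1 fixes V_0 = 24 V.
KCL at each unknown node (sum of currents leaving = 0; resistances in Ω):
  Node 1: (V_1 - 24)/2200 + (V_1 - 0)/12 + (V_1 - 0)/5.6 = 0
Collecting terms: 0.2624 × V_1 = 0.01091  =>  V_1 = 0.04158 V
V_th = V_1 - V_2 = 0.04158 - 0 = 0.04158 V
Step 2 — R_th: zero the source — replace V1 by a short circuit (node 2 merges into node 0) — and find the resistance seen between A (node 1) and B (node 0).
Reduce the network between node 1 (A) and node 0 (B) by series/parallel combination:
  Rp1 = R1 ‖ R2 ‖ R3 (parallel, all between nodes 0 and 1) = 1/(1/2200 + 1/12 + 1/5.6) = 3.812 Ω
R_th = 3.812 Ω
I_n = V_th/R_th = 0.04158/3.812 = 0.01091 A, and R_n = R_th = 3.812 Ω

Final answer: I_n = 0.01091 A, R_n = 3.812 Ω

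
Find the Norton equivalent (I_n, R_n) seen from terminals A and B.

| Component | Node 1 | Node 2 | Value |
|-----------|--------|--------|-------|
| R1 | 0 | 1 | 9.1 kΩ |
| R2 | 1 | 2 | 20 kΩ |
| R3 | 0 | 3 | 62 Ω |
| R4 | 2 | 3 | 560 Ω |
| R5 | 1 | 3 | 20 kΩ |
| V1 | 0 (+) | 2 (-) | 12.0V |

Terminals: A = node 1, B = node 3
Find the Thévenin equivalent first; then I_n = V_th/R_th and R_n = R_th.
Step 1 — V_th is the open-circuit voltage V_A - V_B (nothing connected across the terminals).
Nodal analysis, taking node 2 as the 0 V reference.
Source V1 fixes V_0 = 12 V.
KCL at each unknown node (sum of currents leaving = 0; resistances in Ω):
  Node 1: (V_1 - 12)/9100 + (V_1 - 0)/20000 + (V_1 - V_3)/20000 = 0
  Node 3: (V_3 - 12)/62 + (V_3 - 0)/560 + (V_3 - V_1)/20000 = 0
Collecting terms (coefficients in siemens):
  0.0002099·V_1 - 0.00005·V_3 = 0.001319
  0.01796·V_3 - 0.00005·V_1 = 0.1935
Determinant D = (0.0002099)(0.01796) - (-0.00005)(-0.00005) = 0.000003768
V_1 = [(0.001319)(0.01796) - (-0.00005)(0.1935)]/D = 8.855 V
V_3 = [(0.0002099)(0.1935) - (0.001319)(-0.00005)]/D = 10.8 V
V_th = V_1 - V_3 = 8.855 - 10.8 = -1.943 V
Step 2 — R_th: zero the source — replace V1 by a short circuit (node 2 merges into node 0) — and find the resistance seen between A (node 1) and B (node 3).
Reduce the network between node 1 (A) and node 3 (B) by series/parallel combination:
  Rp1 = R1 ‖ R2 (parallel, both between nodes 0 and 1) = 1/(1/9100 + 1/20000) = 6254 Ω
  Rp2 = R3 ‖ R4 (parallel, both between nodes 0 and 3) = 1/(1/62 + 1/560) = 55.82 Ω
  Rs1 = Rp1 + Rp2 (series, joined only at node 0) = 6254 + 55.82 = 6310 Ω
  Rp3 = R5 ‖ Rs1 (parallel, both between nodes 1 and 3) = 1/(1/20000 + 1/6310) = 4797 Ω
R_th = 4.797 kΩ
I_n = V_th/R_th = -1.943/4797 = -0.0004051 A, and R_n = R_th = 4.797 kΩ

Final answer: I_n = -0.0004051 A, R_n = 4.797 kΩ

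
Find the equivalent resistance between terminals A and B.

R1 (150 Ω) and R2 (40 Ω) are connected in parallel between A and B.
Reduce the network between node 0 (A) and node 1 (B) by series/parallel combination:
  Rp1 = R1 ‖ R2 (parallel, both between nodes 0 and 1) = 1/(1/150 + 1/40) = 31.58 Ω
R_eq = 31.58 Ω

Final answer: 31.58 Ω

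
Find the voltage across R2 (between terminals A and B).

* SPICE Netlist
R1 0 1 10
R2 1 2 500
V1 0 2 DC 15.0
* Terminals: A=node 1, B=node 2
R1 and R2 are in series across V1 (node 0 → node 1 → node 2), and the output A–B is taken across R2, so this is a voltage divider.
Series current: I = V1/(R1 + R2) = 15/(10 + 500) = 15/510 = 0.02941 A
V_R2 = I × R2 = V1 × R2/(R1 + R2) = 15 × 500/510 = 14.71 V

Final answer: 14.71 V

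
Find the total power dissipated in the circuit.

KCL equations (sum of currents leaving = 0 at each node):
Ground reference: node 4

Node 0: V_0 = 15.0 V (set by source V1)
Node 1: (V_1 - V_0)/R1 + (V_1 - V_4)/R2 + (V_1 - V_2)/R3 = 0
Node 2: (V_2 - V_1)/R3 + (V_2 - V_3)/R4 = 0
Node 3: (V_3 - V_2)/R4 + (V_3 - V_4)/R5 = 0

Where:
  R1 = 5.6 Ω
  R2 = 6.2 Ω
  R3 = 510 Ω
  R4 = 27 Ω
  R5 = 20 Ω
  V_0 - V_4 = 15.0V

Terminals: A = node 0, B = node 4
Nodal analysis, taking node 4 as the 0 V reference.
Source V1 fixes V_0 = 15 V.
KCL at each unknown node (sum of currents leaving = 0; resistances in Ω):
  Node 1: (V_1 - 15)/5.6 + (V_1 - 0)/6.2 + (V_1 - V_2)/510 = 0
  Node 2: (V_2 - V_1)/510 + (V_2 - V_3)/27 = 0
  Node 3: (V_3 - V_2)/27 + (V_3 - 0)/20 = 0
Collecting terms (coefficients in siemens):
  0.3418·V_1 - 0.001961·V_2 = 2.679
  0.039·V_2 - 0.001961·V_1 - 0.03704·V_3 = 0
  0.08704·V_3 - 0.03704·V_2 = 0
Solving these 3 simultaneous equations (Gaussian elimination) gives:
  V_1 = 7.84 V, V_2 = 0.6615 V, V_3 = 0.2815 V
Power in each resistor, P = (ΔV)²/R:
  P_R1 = (15 - 7.84)²/5.6 = 9.155 W
  P_R2 = (7.84 - 0)²/6.2 = 9.914 W
  P_R3 = (7.84 - 0.6615)²/510 = 0.101 W
  P_R4 = (0.6615 - 0.2815)²/27 = 0.005349 W
  P_R5 = (0.2815 - 0)²/20 = 0.003962 W
P_total = P_R1 + P_R2 + P_R3 + P_R4 + P_R5 = 19.18 W

Final answer: 19.18 W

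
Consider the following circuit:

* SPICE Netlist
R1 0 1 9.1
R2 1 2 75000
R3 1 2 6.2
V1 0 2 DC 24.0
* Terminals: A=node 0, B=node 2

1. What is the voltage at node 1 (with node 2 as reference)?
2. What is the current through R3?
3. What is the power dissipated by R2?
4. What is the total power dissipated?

Nodal analysis, taking node 2 as the 0 V reference.
Source V1 fixes V_0 = 24 V.
KCL at each unknown node (sum of currents leaving = 0; resistances in Ω):
  Node 1: (V_1 - 24)/9.1 + (V_1 - 0)/75000 + (V_1 - 0)/6.2 = 0
Collecting terms: 0.2712 × V_1 = 2.637  =>  V_1 = 9.725 V
Part 1:
  Read off the nodal solution: V_1 = 9.725 V
Part 2:
  I_R3 = (V_1 - V_2)/R3 = (9.725 - 0)/6.2 = 1.569 A
  Magnitude: I_R3 = 1.569 A
Part 3:
  I_R2 = (V_1 - V_2)/R2 = (9.725 - 0)/75000 = 0.0001297 A
  P_R2 = I_R2² × R2 = (0.0001297)² × 75000 = 0.001261 W
Part 4:
  Power in each resistor, P = (ΔV)²/R:
    P_R1 = (24 - 9.725)²/9.1 = 22.39 W
    P_R2 = (9.725 - 0)²/75000 = 0.001261 W
    P_R3 = (9.725 - 0)²/6.2 = 15.25 W
  P_total = P_R1 + P_R2 + P_R3 = 37.65 W

Final answers:
1. V_1 = 9.725 V
2. I_R3 = 1.569 A
3. P_R2 = 0.001261 W
4. P_total = 37.65 W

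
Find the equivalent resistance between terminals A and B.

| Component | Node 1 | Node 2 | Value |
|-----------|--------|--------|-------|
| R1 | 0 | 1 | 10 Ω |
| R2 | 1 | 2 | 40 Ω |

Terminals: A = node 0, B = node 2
Reduce the network between node 0 (A) and node 2 (B) by series/parallel combination:
  Rs1 = R1 + R2 (series, joined only at node 1) = 10 + 40 = 50 Ω
R_eq = 50 Ω

Final answer: 50 Ω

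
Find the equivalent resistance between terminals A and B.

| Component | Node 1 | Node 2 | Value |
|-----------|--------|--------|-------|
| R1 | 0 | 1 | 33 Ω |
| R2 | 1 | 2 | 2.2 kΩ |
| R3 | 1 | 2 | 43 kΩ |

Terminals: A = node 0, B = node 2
Reduce the network between node 0 (A) and node 2 (B) by series/parallel combination:
  Rp1 = R2 ‖ R3 (parallel, both between nodes 1 and 2) = 1/(1/2200 + 1/43000) = 2093 Ω
  Rs1 = R1 + Rp1 (series, joined only at node 1) = 33 + 2093 = 2126 Ω
R_eq = 2.126 kΩ

Final answer: 2.126 kΩ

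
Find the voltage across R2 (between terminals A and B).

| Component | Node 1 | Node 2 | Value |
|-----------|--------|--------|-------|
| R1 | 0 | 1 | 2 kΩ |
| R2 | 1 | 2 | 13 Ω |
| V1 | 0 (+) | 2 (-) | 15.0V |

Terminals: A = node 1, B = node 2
R1 and R2 are in series across V1 (node 0 → node 1 → node 2), and the output A–B is taken across R2, so this is a voltage divider.
Series current: I = V1/(R1 + R2) = 15/(2000 + 13) = 15/2013 = 0.007452 A
V_R2 = I × R2 = V1 × R2/(R1 + R2) = 15 × 13/2013 = 0.09687 V

Final answer: 0.09687 V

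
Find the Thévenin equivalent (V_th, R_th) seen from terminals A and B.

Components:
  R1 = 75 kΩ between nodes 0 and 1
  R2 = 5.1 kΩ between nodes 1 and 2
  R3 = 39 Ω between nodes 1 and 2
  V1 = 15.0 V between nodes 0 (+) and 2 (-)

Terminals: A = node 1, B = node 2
Step 1 — V_th is the open-circuit voltage V_A - V_B (nothing connected across the terminals).
Nodal analysis, taking node 2 as the 0 V reference.
Source V1 fixes V_0 = 15 V.
KCL at each unknown node (sum of currents leaving = 0; resistances in Ω):
  Node 1: (V_1 - 15)/75000 + (V_1 - 0)/5100 + (V_1 - 0)/39 = 0
Collecting terms: 0.02585 × V_1 = 0.0002  =>  V_1 = 0.007737 V
V_th = V_1 - V_2 = 0.007737 - 0 = 0.007737 V
Step 2 — R_th: zero the source — replace V1 by a short circuit (node 2 merges into node 0) — and find the resistance seen between A (node 1) and B (node 0).
Reduce the network between node 1 (A) and node 0 (B) by series/parallel combination:
  Rp1 = R1 ‖ R2 ‖ R3 (parallel, all between nodes 0 and 1) = 1/(1/75000 + 1/5100 + 1/39) = 38.68 Ω
R_th = 38.68 Ω

Final answer: V_th = 0.007737 V, R_th = 38.68 Ω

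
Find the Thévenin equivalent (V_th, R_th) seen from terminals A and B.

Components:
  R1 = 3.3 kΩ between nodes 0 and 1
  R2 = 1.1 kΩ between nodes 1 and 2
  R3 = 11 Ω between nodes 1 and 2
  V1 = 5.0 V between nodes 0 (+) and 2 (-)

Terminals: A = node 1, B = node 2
Step 1 — V_th is the open-circuit voltage V_A - V_B (nothing connected across the terminals).
Nodal analysis, taking node 2 as the 0 V reference.
Source V1 fixes V_0 = 5 V.
KCL at each unknown node (sum of currents leaving = 0; resistances in Ω):
  Node 1: (V_1 - 5)/3300 + (V_1 - 0)/1100 + (V_1 - 0)/11 = 0
Collecting terms: 0.09212 × V_1 = 0.001515  =>  V_1 = 0.01645 V
V_th = V_1 - V_2 = 0.01645 - 0 = 0.01645 V
Step 2 — R_th: zero the source — replace V1 by a short circuit (node 2 merges into node 0) — and find the resistance seen between A (node 1) and B (node 0).
Reduce the network between node 1 (A) and node 0 (B) by series/parallel combination:
  Rp1 = R1 ‖ R2 ‖ R3 (parallel, all between nodes 0 and 1) = 1/(1/3300 + 1/1100 + 1/11) = 10.86 Ω
R_th = 10.86 Ω

Final answer: V_th = 0.01645 V, R_th = 10.86 Ω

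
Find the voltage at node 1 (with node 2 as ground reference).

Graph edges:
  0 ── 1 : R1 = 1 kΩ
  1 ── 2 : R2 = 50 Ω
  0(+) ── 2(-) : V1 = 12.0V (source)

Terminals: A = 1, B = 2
Nodal analysis, taking node 2 as the 0 V reference.
Source V1 fixes V_0 = 12 V.
KCL at each unknown node (sum of currents leaving = 0; resistances in Ω):
  Node 1: (V_1 - 12)/1000 + (V_1 - 0)/50 = 0
Collecting terms: 0.021 × V_1 = 0.012  =>  V_1 = 0.5714 V
The requested potential is V_1 = 0.5714 V.

Final answer: V_1 = 0.5714 V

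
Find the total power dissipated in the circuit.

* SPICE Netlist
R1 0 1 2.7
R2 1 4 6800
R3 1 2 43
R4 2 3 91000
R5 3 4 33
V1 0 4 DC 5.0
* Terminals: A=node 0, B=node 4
Nodal analysis, taking node 4 as the 0 V reference.
Source V1 fixes V_0 = 5 V.
KCL at each unknown node (sum of currents leaving = 0; resistances in Ω):
  Node 1: (V_1 - 5)/2.7 + (V_1 - 0)/6800 + (V_1 - V_2)/43 = 0
  Node 2: (V_2 - V_1)/43 + (V_2 - V_3)/91000 = 0
  Node 3: (V_3 - V_2)/91000 + (V_3 - 0)/33 = 0
Collecting terms (coefficients in siemens):
  0.3938·V_1 - 0.02326·V_2 = 1.852
  0.02327·V_2 - 0.02326·V_1 - 0.00001099·V_3 = 0
  0.03031·V_3 - 0.00001099·V_2 = 0
Solving these 3 simultaneous equations (Gaussian elimination) gives:
  V_1 = 4.998 V, V_2 = 4.996 V, V_3 = 0.001811 V
Power in each resistor, P = (ΔV)²/R:
  P_R1 = (5 - 4.998)²/2.7 = 0.000001684 W
  P_R2 = (4.998 - 0)²/6800 = 0.003673 W
  P_R3 = (4.998 - 4.996)²/43 = 0.0000001295 W
  P_R4 = (4.996 - 0.001811)²/91000 = 0.000274 W
  P_R5 = (0.001811 - 0)²/33 = 0.00000009937 W
P_total = P_R1 + P_R2 + P_R3 + P_R4 + P_R5 = 0.003949 W

Final answer: 0.003949 W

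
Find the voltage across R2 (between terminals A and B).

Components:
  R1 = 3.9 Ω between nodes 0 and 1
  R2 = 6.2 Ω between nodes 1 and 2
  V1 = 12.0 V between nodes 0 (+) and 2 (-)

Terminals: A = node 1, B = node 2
R1 and R2 are in series across V1 (node 0 → node 1 → node 2), and the output A–B is taken across R2, so this is a voltage divider.
Series current: I = V1/(R1 + R2) = 12/(3.9 + 6.2) = 12/10.1 = 1.188 A
V_R2 = I × R2 = V1 × R2/(R1 + R2) = 12 × 6.2/10.1 = 7.366 V

Final answer: 7.366 V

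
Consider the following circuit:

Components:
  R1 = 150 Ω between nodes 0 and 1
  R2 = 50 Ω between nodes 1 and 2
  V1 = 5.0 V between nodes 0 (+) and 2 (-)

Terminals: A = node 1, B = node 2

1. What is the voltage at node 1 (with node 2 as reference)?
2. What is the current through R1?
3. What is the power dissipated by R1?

Nodal analysis, taking node 2 as the 0 V reference.
Source V1 fixes V_0 = 5 V.
KCL at each unknown node (sum of currents leaving = 0; resistances in Ω):
  Node 1: (V_1 - 5)/150 + (V_1 - 0)/50 = 0
Collecting terms: 0.02667 × V_1 = 0.03333  =>  V_1 = 1.25 V
Part 1:
  Read off the nodal solution: V_1 = 1.25 V
Part 2:
  I_R1 = (V_0 - V_1)/R1 = (5 - 1.25)/150 = 0.025 A
  Magnitude: I_R1 = 0.025 A
Part 3:
  I_R1 = (V_0 - V_1)/R1 = (5 - 1.25)/150 = 0.025 A
  P_R1 = I_R1² × R1 = (0.025)² × 150 = 0.09375 W

Final answers:
1. V_1 = 1.25 V
2. I_R1 = 0.025 A
3. P_R1 = 0.09375 W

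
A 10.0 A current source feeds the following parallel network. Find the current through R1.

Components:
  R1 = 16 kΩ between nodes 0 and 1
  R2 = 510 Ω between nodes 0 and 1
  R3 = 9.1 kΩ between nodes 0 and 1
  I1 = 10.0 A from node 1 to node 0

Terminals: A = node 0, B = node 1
All resistors sit directly between nodes 0 and 1, so they are in parallel and share one voltage V; the full source current 10 A splits among them.
1/R_par = 1/16000 + 1/510 + 1/9100 = 0.002133 S  =>  R_par = 468.8 Ω
V = I × R_par = 10 × 468.8 = 4688 V
I_R1 = V/R1 = 4688/16000 = 0.293 A

Final answer: 0.293 A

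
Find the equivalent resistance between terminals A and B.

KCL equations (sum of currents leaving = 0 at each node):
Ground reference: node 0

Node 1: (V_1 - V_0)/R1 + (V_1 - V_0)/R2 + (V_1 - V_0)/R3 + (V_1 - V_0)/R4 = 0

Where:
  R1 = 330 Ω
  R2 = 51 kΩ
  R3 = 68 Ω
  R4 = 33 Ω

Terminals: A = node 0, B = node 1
Reduce the network between node 0 (A) and node 1 (B) by series/parallel combination:
  Rp1 = R1 ‖ R2 ‖ R3 ‖ R4 (parallel, all between nodes 0 and 1) = 1/(1/330 + 1/51000 + 1/68 + 1/33) = 20.81 Ω
R_eq = 20.81 Ω

Final answer: 20.81 Ω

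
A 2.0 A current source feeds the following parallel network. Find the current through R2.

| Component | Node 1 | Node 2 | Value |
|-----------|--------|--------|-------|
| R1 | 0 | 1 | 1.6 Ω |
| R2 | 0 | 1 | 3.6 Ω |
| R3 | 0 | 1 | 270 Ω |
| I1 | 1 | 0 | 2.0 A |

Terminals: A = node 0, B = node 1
All resistors sit directly between nodes 0 and 1, so they are in parallel and share one voltage V; the full source current 2 A splits among them.
1/R_par = 1/1.6 + 1/3.6 + 1/270 = 0.9065 S  =>  R_par = 1.103 Ω
V = I × R_par = 2 × 1.103 = 2.206 V
I_R2 = V/R2 = 2.206/3.6 = 0.6129 A

Final answer: 0.6129 A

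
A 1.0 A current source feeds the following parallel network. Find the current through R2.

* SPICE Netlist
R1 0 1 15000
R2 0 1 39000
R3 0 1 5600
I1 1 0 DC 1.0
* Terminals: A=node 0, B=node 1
All resistors sit directly between nodes 0 and 1, so they are in parallel and share one voltage V; the full source current 1 A splits among them.
1/R_par = 1/15000 + 1/39000 + 1/5600 = 0.0002709 S  =>  R_par = 3692 Ω
V = I × R_par = 1 × 3692 = 3692 V
I_R2 = V/R2 = 3692/39000 = 0.09466 A

Final answer: 0.09466 A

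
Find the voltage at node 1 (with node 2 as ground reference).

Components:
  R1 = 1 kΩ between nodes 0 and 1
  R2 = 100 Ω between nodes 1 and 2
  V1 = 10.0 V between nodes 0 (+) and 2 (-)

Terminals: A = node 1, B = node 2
Nodal analysis, taking node 2 as the 0 V reference.
Source V1 fixes V_0 = 10 V.
KCL at each unknown node (sum of currents leaving = 0; resistances in Ω):
  Node 1: (V_1 - 10)/1000 + (V_1 - 0)/100 = 0
Collecting terms: 0.011 × V_1 = 0.01  =>  V_1 = 0.9091 V
The requested potential is V_1 = 0.9091 V.

Final answer: V_1 = 0.9091 V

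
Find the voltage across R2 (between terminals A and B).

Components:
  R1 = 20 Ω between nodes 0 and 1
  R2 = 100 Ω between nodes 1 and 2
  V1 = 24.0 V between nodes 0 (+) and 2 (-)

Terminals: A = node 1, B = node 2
R1 and R2 are in series across V1 (node 0 → node 1 → node 2), and the output A–B is taken across R2, so this is a voltage divider.
Series current: I = V1/(R1 + R2) = 24/(20 + 100) = 24/120 = 0.2 A
V_R2 = I × R2 = V1 × R2/(R1 + R2) = 24 × 100/120 = 20 V

Final answer: 20 V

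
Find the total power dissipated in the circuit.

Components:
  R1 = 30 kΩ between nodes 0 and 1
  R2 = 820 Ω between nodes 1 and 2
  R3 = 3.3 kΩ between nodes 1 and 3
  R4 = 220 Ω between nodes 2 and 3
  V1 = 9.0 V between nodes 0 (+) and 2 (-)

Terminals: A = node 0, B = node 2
Nodal analysis, taking node 2 as the 0 V reference.
Source V1 fixes V_0 = 9 V.
KCL at each unknown node (sum of currents leaving = 0; resistances in Ω):
  Node 1: (V_1 - 9)/30000 + (V_1 - 0)/820 + (V_1 - V_3)/3300 = 0
  Node 3: (V_3 - V_1)/3300 + (V_3 - 0)/220 = 0
Collecting terms (coefficients in siemens):
  0.001556·V_1 - 0.000303·V_3 = 0.0003
  0.004848·V_3 - 0.000303·V_1 = 0
Determinant D = (0.001556)(0.004848) - (-0.000303)(-0.000303) = 0.000007452
V_1 = [(0.0003)(0.004848) - (-0.000303)(0)]/D = 0.1952 V
V_3 = [(0.001556)(0) - (0.0003)(-0.000303)]/D = 0.0122 V
Power in each resistor, P = (ΔV)²/R:
  P_R1 = (9 - 0.1952)²/30000 = 0.002584 W
  P_R2 = (0.1952 - 0)²/820 = 0.00004646 W
  P_R3 = (0.1952 - 0.0122)²/3300 = 0.00001015 W
  P_R4 = (0 - 0.0122)²/220 = 0.0000006765 W
P_total = P_R1 + P_R2 + P_R3 + P_R4 = 0.002641 W

Final answer: 0.002641 W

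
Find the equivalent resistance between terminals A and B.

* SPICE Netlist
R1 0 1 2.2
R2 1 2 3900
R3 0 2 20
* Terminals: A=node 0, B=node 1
Reduce the network between node 0 (A) and node 1 (B) by series/parallel combination:
  Rs1 = R3 + R2 (series, joined only at node 2) = 20 + 3900 = 3920 Ω
  Rp1 = R1 ‖ Rs1 (parallel, both between nodes 0 and 1) = 1/(1/2.2 + 1/3920) = 2.199 Ω
R_eq = 2.199 Ω

Final answer: 2.199 Ω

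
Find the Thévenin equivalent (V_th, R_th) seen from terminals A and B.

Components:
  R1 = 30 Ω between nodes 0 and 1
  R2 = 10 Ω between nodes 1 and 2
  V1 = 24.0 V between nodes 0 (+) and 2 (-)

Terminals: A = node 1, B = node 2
Step 1 — V_th is the open-circuit voltage V_A - V_B (nothing connected across the terminals).
Nodal analysis, taking node 2 as the 0 V reference.
Source V1 fixes V_0 = 24 V.
KCL at each unknown node (sum of currents leaving = 0; resistances in Ω):
  Node 1: (V_1 - 24)/30 + (V_1 - 0)/10 = 0
Collecting terms: 0.1333 × V_1 = 0.8  =>  V_1 = 6 V
V_th = V_1 - V_2 = 6 - 0 = 6 V
Step 2 — R_th: zero the source — replace V1 by a short circuit (node 2 merges into node 0) — and find the resistance seen between A (node 1) and B (node 0).
Reduce the network between node 1 (A) and node 0 (B) by series/parallel combination:
  Rp1 = R1 ‖ R2 (parallel, both between nodes 0 and 1) = 1/(1/30 + 1/10) = 7.5 Ω
R_th = 7.5 Ω

Final answer: V_th = 6 V, R_th = 7.5 Ω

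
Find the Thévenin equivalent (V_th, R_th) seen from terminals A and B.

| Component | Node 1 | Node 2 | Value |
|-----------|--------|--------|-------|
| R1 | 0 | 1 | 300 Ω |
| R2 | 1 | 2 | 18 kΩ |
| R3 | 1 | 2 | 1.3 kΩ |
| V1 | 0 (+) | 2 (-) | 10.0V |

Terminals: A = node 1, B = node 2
Step 1 — V_th is the open-circuit voltage V_A - V_B (nothing connected across the terminals).
Nodal analysis, taking node 2 as the 0 V reference.
Source V1 fixes V_0 = 10 V.
KCL at each unknown node (sum of currents leaving = 0; resistances in Ω):
  Node 1: (V_1 - 10)/300 + (V_1 - 0)/18000 + (V_1 - 0)/1300 = 0
Collecting terms: 0.004158 × V_1 = 0.03333  =>  V_1 = 8.016 V
V_th = V_1 - V_2 = 8.016 - 0 = 8.016 V
Step 2 — R_th: zero the source — replace V1 by a short circuit (node 2 merges into node 0) — and find the resistance seen between A (node 1) and B (node 0).
Reduce the network between node 1 (A) and node 0 (B) by series/parallel combination:
  Rp1 = R1 ‖ R2 ‖ R3 (parallel, all between nodes 0 and 1) = 1/(1/300 + 1/18000 + 1/1300) = 240.5 Ω
R_th = 240.5 Ω

Final answer: V_th = 8.016 V, R_th = 240.5 Ω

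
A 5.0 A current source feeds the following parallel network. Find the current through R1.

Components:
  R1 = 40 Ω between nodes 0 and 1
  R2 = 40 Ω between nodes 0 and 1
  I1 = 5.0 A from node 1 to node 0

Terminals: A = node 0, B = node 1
All resistors sit directly between nodes 0 and 1, so they are in parallel and share one voltage V; the full source current 5 A splits among them.
1/R_par = 1/40 + 1/40 = 0.05 S  =>  R_par = 20 Ω
V = I × R_par = 5 × 20 = 100 V
I_R1 = V/R1 = 100/40 = 2.5 A

Final answer: 2.5 A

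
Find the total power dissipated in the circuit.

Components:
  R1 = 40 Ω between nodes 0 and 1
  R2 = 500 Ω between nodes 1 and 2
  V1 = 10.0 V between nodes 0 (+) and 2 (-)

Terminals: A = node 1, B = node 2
Nodal analysis, taking node 2 as the 0 V reference.
Source V1 fixes V_0 = 10 V.
KCL at each unknown node (sum of currents leaving = 0; resistances in Ω):
  Node 1: (V_1 - 10)/40 + (V_1 - 0)/500 = 0
Collecting terms: 0.027 × V_1 = 0.25  =>  V_1 = 9.259 V
Power in each resistor, P = (ΔV)²/R:
  P_R1 = (10 - 9.259)²/40 = 0.01372 W
  P_R2 = (9.259 - 0)²/500 = 0.1715 W
P_total = P_R1 + P_R2 = 0.1852 W

Final answer: 0.1852 W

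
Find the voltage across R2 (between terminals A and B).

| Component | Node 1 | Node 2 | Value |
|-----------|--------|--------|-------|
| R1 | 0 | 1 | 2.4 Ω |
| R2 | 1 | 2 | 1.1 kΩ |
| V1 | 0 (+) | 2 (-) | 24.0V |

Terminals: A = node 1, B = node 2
R1 and R2 are in series across V1 (node 0 → node 1 → node 2), and the output A–B is taken across R2, so this is a voltage divider.
Series current: I = V1/(R1 + R2) = 24/(2.4 + 1100) = 24/1102 = 0.02177 A
V_R2 = I × R2 = V1 × R2/(R1 + R2) = 24 × 1100/1102 = 23.95 V

Final answer: 23.95 V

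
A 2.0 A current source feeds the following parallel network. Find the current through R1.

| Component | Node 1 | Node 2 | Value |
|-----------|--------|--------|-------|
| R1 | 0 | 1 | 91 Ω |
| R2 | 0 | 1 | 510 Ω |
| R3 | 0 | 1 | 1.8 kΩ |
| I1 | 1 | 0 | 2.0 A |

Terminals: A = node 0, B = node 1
All resistors sit directly between nodes 0 and 1, so they are in parallel and share one voltage V; the full source current 2 A splits among them.
1/R_par = 1/91 + 1/510 + 1/1800 = 0.01351 S  =>  R_par = 74.04 Ω
V = I × R_par = 2 × 74.04 = 148.1 V
I_R1 = V/R1 = 148.1/91 = 1.627 A

Final answer: 1.627 A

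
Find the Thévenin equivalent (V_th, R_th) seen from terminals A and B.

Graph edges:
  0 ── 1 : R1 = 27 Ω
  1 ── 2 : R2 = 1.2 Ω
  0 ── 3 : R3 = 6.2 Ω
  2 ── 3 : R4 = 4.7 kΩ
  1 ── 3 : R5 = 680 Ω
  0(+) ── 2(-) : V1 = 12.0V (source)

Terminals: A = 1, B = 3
Step 1 — V_th is the open-circuit voltage V_A - V_B (nothing connected across the terminals).
Nodal analysis, taking node 2 as the 0 V reference.
Source V1 fixes V_0 = 12 V.
KCL at each unknown node (sum of currents leaving = 0; resistances in Ω):
  Node 1: (V_1 - 12)/27 + (V_1 - 0)/1.2 + (V_1 - V_3)/680 = 0
  Node 3: (V_3 - 12)/6.2 + (V_3 - 0)/4700 + (V_3 - V_1)/680 = 0
Collecting terms (coefficients in siemens):
  0.8718·V_1 - 0.001471·V_3 = 0.4444
  0.163·V_3 - 0.001471·V_1 = 1.935
Determinant D = (0.8718)(0.163) - (-0.001471)(-0.001471) = 0.1421
V_1 = [(0.4444)(0.163) - (-0.001471)(1.935)]/D = 0.5298 V
V_3 = [(0.8718)(1.935) - (0.4444)(-0.001471)]/D = 11.88 V
V_th = V_1 - V_3 = 0.5298 - 11.88 = -11.35 V
Step 2 — R_th: zero the source — replace V1 by a short circuit (node 2 merges into node 0) — and find the resistance seen between A (node 1) and B (node 3).
Reduce the network between node 1 (A) and node 3 (B) by series/parallel combination:
  Rp1 = R1 ‖ R2 (parallel, both between nodes 0 and 1) = 1/(1/27 + 1/1.2) = 1.149 Ω
  Rp2 = R3 ‖ R4 (parallel, both between nodes 0 and 3) = 1/(1/6.2 + 1/4700) = 6.192 Ω
  Rs1 = Rp1 + Rp2 (series, joined only at node 0) = 1.149 + 6.192 = 7.341 Ω
  Rp3 = R5 ‖ Rs1 (parallel, both between nodes 1 and 3) = 1/(1/680 + 1/7.341) = 7.262 Ω
R_th = 7.262 Ω

Final answer: V_th = -11.35 V, R_th = 7.262 Ω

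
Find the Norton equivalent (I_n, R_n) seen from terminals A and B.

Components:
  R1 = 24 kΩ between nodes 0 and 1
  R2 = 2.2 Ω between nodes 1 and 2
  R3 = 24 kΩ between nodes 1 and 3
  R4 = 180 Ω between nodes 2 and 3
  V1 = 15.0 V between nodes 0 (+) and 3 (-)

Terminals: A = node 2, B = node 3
Find the Thévenin equivalent first; then I_n = V_th/R_th and R_n = R_th.
Step 1 — V_th is the open-circuit voltage V_A - V_B (nothing connected across the terminals).
Nodal analysis, taking node 3 as the 0 V reference.
Source V1 fixes V_0 = 15 V.
KCL at each unknown node (sum of currents leaving = 0; resistances in Ω):
  Node 1: (V_1 - 15)/24000 + (V_1 - V_2)/2.2 + (V_1 - 0)/24000 = 0
  Node 2: (V_2 - V_1)/2.2 + (V_2 - 0)/180 = 0
Collecting terms (coefficients in siemens):
  0.4546·V_1 - 0.4545·V_2 = 0.000625
  0.4601·V_2 - 0.4545·V_1 = 0
Determinant D = (0.4546)(0.4601) - (-0.4545)(-0.4545) = 0.002564
V_1 = [(0.000625)(0.4601) - (-0.4545)(0)]/D = 0.1122 V
V_2 = [(0.4546)(0) - (0.000625)(-0.4545)]/D = 0.1108 V
V_th = V_2 - V_3 = 0.1108 - 0 = 0.1108 V
Step 2 — R_th: zero the source — replace V1 by a short circuit (node 3 merges into node 0) — and find the resistance seen between A (node 2) and B (node 0).
Reduce the network between node 2 (A) and node 0 (B) by series/parallel combination:
  Rp1 = R1 ‖ R3 (parallel, both between nodes 0 and 1) = 1/(1/24000 + 1/24000) = 12000 Ω
  Rs1 = R2 + Rp1 (series, joined only at node 1) = 2.2 + 12000 = 12000 Ω
  Rp2 = R4 ‖ Rs1 (parallel, both between nodes 0 and 2) = 1/(1/180 + 1/12000) = 177.3 Ω
R_th = 177.3 Ω
I_n = V_th/R_th = 0.1108/177.3 = 0.0006249 A, and R_n = R_th = 177.3 Ω

Final answer: I_n = 0.0006249 A, R_n = 177.3 Ω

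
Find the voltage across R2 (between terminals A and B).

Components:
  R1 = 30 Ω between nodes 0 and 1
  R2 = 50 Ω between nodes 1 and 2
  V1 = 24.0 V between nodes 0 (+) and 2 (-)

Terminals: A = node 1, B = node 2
R1 and R2 are in series across V1 (node 0 → node 1 → node 2), and the output A–B is taken across R2, so this is a voltage divider.
Series current: I = V1/(R1 + R2) = 24/(30 + 50) = 24/80 = 0.3 A
V_R2 = I × R2 = V1 × R2/(R1 + R2) = 24 × 50/80 = 15 V

Final answer: 15 V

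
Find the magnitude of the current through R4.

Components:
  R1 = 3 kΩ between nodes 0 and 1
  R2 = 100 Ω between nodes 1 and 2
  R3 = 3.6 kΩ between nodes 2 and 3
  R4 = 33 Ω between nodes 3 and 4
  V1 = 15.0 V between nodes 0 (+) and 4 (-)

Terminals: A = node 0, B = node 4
Nodal analysis, taking node 4 as the 0 V reference.
Source V1 fixes V_0 = 15 V.
KCL at each unknown node (sum of currents leaving = 0; resistances in Ω):
  Node 1: (V_1 - 15)/3000 + (V_1 - V_2)/100 = 0
  Node 2: (V_2 - V_1)/100 + (V_2 - V_3)/3600 = 0
  Node 3: (V_3 - V_2)/3600 + (V_3 - 0)/33 = 0
Collecting terms (coefficients in siemens):
  0.01033·V_1 - 0.01·V_2 = 0.005
  0.01028·V_2 - 0.01·V_1 - 0.0002778·V_3 = 0
  0.03058·V_3 - 0.0002778·V_2 = 0
Solving these 3 simultaneous equations (Gaussian elimination) gives:
  V_1 = 8.317 V, V_2 = 8.094 V, V_3 = 0.07352 V
I_R4 = (V_3 - V_4)/R4 = (0.07352 - 0)/33 = 0.002228 A
|I_R4| = 0.002228 A

Final answer: |I_R4| = 0.002228 A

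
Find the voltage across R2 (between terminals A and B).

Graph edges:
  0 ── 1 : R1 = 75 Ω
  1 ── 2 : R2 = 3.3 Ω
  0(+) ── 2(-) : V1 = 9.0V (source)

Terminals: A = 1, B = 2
R1 and R2 are in series across V1 (node 0 → node 1 → node 2), and the output A–B is taken across R2, so this is a voltage divider.
Series current: I = V1/(R1 + R2) = 9/(75 + 3.3) = 9/78.3 = 0.1149 A
V_R2 = I × R2 = V1 × R2/(R1 + R2) = 9 × 3.3/78.3 = 0.3793 V

Final answer: 0.3793 V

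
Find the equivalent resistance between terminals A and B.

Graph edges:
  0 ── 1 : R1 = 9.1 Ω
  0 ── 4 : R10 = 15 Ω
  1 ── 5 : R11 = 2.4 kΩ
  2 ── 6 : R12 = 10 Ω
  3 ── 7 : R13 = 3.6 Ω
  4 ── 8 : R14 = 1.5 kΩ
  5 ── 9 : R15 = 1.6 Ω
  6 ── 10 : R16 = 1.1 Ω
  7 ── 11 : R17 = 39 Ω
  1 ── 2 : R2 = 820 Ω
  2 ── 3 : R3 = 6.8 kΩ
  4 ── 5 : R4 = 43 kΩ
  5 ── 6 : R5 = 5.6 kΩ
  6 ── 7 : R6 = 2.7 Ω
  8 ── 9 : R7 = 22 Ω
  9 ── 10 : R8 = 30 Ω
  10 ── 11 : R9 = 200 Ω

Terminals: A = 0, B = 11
The network is not a plain series/parallel combination. Inject a 1 A test current into terminal A (node 0) and return it from terminal B (node 11); then R_eq = V_A / (1 A).
Nodal analysis, taking node 11 as the 0 V reference.
Current source I_test pushes 1 A into node 0 and draws it out of node 11.
KCL at each unknown node (sum of currents leaving = 0; resistances in Ω):
  Node 0: (V_0 - V_1)/9.1 + (V_0 - V_4)/15 - 1 = 0
  Node 1: (V_1 - V_0)/9.1 + (V_1 - V_2)/820 + (V_1 - V_5)/2400 = 0
  Node 2: (V_2 - V_1)/820 + (V_2 - V_3)/6800 + (V_2 - V_6)/10 = 0
  Node 3: (V_3 - V_2)/6800 + (V_3 - V_7)/3.6 = 0
  Node 4: (V_4 - V_0)/15 + (V_4 - V_5)/43000 + (V_4 - V_8)/1500 = 0
  Node 5: (V_5 - V_1)/2400 + (V_5 - V_4)/43000 + (V_5 - V_6)/5600 + (V_5 - V_9)/1.6 = 0
  Node 6: (V_6 - V_2)/10 + (V_6 - V_5)/5600 + (V_6 - V_7)/2.7 + (V_6 - V_10)/1.1 = 0
  Node 7: (V_7 - V_3)/3.6 + (V_7 - V_6)/2.7 + (V_7 - 0)/39 = 0
  Node 8: (V_8 - V_4)/1500 + (V_8 - V_9)/22 = 0
  Node 9: (V_9 - V_5)/1.6 + (V_9 - V_8)/22 + (V_9 - V_10)/30 = 0
  Node 10: (V_10 - V_6)/1.1 + (V_10 - V_9)/30 + (V_10 - 0)/200 = 0
Collecting terms (coefficients in siemens):
  0.1766·V_0 - 0.1099·V_1 - 0.06667·V_4 = 1
  0.1115·V_1 - 0.1099·V_0 - 0.00122·V_2 - 0.0004167·V_5 = 0
  0.1014·V_2 - 0.00122·V_1 - 0.0001471·V_3 - 0.1·V_6 = 0
  0.2779·V_3 - 0.0001471·V_2 - 0.2778·V_7 = 0
  0.06736·V_4 - 0.06667·V_0 - 0.00002326·V_5 - 0.0006667·V_8 = 0
  0.6256·V_5 - 0.0004167·V_1 - 0.00002326·V_4 - 0.0001786·V_6 - 0.625·V_9 = 0
  1.38·V_6 - 0.1·V_2 - 0.0001786·V_5 - 0.3704·V_7 - 0.9091·V_10 = 0
  0.6738·V_7 - 0.2778·V_3 - 0.3704·V_6 = 0
  0.04612·V_8 - 0.0006667·V_4 - 0.04545·V_9 = 0
  0.7038·V_9 - 0.625·V_5 - 0.04545·V_8 - 0.03333·V_10 = 0
  0.9474·V_10 - 0.9091·V_6 - 0.03333·V_9 = 0
Solving these 11 simultaneous equations (Gaussian elimination) gives:
  V_0 = 481.6 V, V_1 = 475.2 V, V_2 = 39.75 V, V_3 = 32.22 V
  V_4 = 477.2 V, V_5 = 49.06 V, V_6 = 34.45 V, V_7 = 32.22 V
  V_8 = 54.95 V, V_9 = 48.76 V, V_10 = 34.77 V
R_eq = V_0 / 1 A = 481.6 Ω

Final answer: 481.6 Ω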